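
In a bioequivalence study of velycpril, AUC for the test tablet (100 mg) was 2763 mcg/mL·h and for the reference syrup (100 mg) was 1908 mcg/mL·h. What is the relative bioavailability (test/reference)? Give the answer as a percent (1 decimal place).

F_rel = (AUC_test/D_test) / (AUC_ref/D_ref)
      = (2763/100) / (1908/100)
      = 27.63 / 19.08 = 1.4481 = 144.81%

F_rel = 144.8%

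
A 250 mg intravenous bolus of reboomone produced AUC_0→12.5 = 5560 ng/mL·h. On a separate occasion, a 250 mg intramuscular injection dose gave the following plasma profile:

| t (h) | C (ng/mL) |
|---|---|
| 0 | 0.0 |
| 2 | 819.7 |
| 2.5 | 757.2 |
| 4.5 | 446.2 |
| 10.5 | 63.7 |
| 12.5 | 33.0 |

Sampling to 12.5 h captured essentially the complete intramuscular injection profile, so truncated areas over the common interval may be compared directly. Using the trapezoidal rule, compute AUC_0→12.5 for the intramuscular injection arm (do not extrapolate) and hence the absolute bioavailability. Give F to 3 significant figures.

F = 0.727

Trapezoidal AUC_0→12.5 (intramuscular injection):
  [0→2]: (0.0+819.7)/2 × 2 = 819.7
  [2→2.5]: (819.7+757.2)/2 × 0.5 = 394.225
  [2.5→4.5]: (757.2+446.2)/2 × 2 = 1203.4
  [4.5→10.5]: (446.2+63.7)/2 × 6 = 1529.7
  [10.5→12.5]: (63.7+33.0)/2 × 2 = 96.7
  Sum = 4043.725 ng/mL·h
F = (AUC_ev/D_ev)/(AUC_iv/D_iv) = (4043.725/250)/(5560/250) = 16.1749/22.24 = 0.7273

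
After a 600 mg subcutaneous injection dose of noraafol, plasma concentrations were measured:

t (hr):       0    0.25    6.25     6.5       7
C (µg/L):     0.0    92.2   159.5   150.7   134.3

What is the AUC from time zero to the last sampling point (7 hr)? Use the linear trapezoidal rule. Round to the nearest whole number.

Trapezoidal AUC_0→7:
  [0→0.25]: (0.0+92.2)/2 × 0.25 = 11.525
  [0.25→6.25]: (92.2+159.5)/2 × 6 = 755.1
  [6.25→6.5]: (159.5+150.7)/2 × 0.25 = 38.775
  [6.5→7]: (150.7+134.3)/2 × 0.5 = 71.25
  Sum = 876.65 µg/L·hr

AUC = 877 µg/L·hr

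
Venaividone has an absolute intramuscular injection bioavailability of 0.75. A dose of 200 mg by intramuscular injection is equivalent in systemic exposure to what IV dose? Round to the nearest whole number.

D_iv = 150 mg

Systemic exposure from an extravascular dose = F × D_ev, so the equivalent IV dose is F × D_ev.
D_iv = F × D_ev = 0.75 × 200 = 150 mg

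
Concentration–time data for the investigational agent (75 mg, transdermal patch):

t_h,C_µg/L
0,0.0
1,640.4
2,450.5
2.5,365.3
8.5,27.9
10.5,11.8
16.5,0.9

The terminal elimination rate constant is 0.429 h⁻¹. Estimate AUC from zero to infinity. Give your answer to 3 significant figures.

AUC = 2330 µg/L·h

Trapezoidal AUC_0→16.5:
  [0→1]: (0.0+640.4)/2 × 1 = 320.2
  [1→2]: (640.4+450.5)/2 × 1 = 545.45
  [2→2.5]: (450.5+365.3)/2 × 0.5 = 203.95
  [2.5→8.5]: (365.3+27.9)/2 × 6 = 1179.6
  [8.5→10.5]: (27.9+11.8)/2 × 2 = 39.7
  [10.5→16.5]: (11.8+0.9)/2 × 6 = 38.1
  Sum = 2327.0 µg/L·h
Extrapolated tail: C_last / k_e = 0.9 / 0.429 = 2.098
AUC_0→∞ = 2327.0 + 2.098 = 2329.098 µg/L·h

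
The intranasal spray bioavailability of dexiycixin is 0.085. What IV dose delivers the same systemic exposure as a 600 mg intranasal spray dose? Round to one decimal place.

Systemic exposure from an extravascular dose = F × D_ev, so the equivalent IV dose is F × D_ev.
D_iv = F × D_ev = 0.085 × 600 = 51 mg

D_iv = 51.0 mg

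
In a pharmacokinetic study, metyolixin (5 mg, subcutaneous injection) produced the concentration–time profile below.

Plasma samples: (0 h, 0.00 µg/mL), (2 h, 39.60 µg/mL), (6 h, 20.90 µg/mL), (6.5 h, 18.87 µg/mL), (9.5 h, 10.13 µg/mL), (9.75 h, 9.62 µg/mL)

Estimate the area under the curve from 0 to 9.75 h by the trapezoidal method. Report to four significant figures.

Trapezoidal AUC_0→9.75:
  [0→2]: (0.00+39.60)/2 × 2 = 39.6
  [2→6]: (39.60+20.90)/2 × 4 = 121.0
  [6→6.5]: (20.90+18.87)/2 × 0.5 = 9.9425
  [6.5→9.5]: (18.87+10.13)/2 × 3 = 43.5
  [9.5→9.75]: (10.13+9.62)/2 × 0.25 = 2.46875
  Sum = 216.51125 µg/mL·h

AUC = 216.5 µg/mL·h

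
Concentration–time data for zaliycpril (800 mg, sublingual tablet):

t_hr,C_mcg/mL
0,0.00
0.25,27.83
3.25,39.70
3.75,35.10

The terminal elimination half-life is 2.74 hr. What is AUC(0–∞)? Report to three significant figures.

AUC = 262 mcg/mL·hr

Trapezoidal AUC_0→3.75:
  [0→0.25]: (0.00+27.83)/2 × 0.25 = 3.47875
  [0.25→3.25]: (27.83+39.70)/2 × 3 = 101.295
  [3.25→3.75]: (39.70+35.10)/2 × 0.5 = 18.7
  Sum = 123.47375 mcg/mL·hr
k_e = ln2 / t½ = 0.693147 / 2.74 = 0.2530 hr^-1
Extrapolated tail: C_last / k_e = 35.10 / 0.253 = 138.735
AUC_0→∞ = 123.47375 + 138.735 = 262.20875 mcg/mL·hr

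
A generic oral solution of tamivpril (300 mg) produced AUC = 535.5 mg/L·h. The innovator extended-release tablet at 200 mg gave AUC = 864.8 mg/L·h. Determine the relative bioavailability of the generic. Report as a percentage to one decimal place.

F_rel = (AUC_test/D_test) / (AUC_ref/D_ref)
      = (535.5/300) / (864.8/200)
      = 1.785 / 4.324 = 0.4128 = 41.28%

F_rel = 41.3%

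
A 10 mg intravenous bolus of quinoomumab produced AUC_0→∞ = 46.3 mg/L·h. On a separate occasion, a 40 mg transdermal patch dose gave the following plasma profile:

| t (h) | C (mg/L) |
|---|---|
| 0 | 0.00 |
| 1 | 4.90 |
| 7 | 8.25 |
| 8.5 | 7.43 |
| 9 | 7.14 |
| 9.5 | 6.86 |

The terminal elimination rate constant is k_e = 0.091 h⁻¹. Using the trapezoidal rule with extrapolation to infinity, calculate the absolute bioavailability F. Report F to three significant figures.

F = 0.735

Trapezoidal AUC_0→9.5 (transdermal patch):
  [0→1]: (0.00+4.90)/2 × 1 = 2.45
  [1→7]: (4.90+8.25)/2 × 6 = 39.45
  [7→8.5]: (8.25+7.43)/2 × 1.5 = 11.76
  [8.5→9]: (7.43+7.14)/2 × 0.5 = 3.6425
  [9→9.5]: (7.14+6.86)/2 × 0.5 = 3.5
  Sum = 60.8025 mg/L·h
Tail: C_last/k_e = 6.86/0.091 = 75.385
AUC_0→∞ (transdermal patch) = 60.8025 + 75.385 = 136.1875 mg/L·h
F = (AUC_ev/D_ev)/(AUC_iv/D_iv) = (136.1875/40)/(46.3/10) = 3.4046875/4.63 = 0.7354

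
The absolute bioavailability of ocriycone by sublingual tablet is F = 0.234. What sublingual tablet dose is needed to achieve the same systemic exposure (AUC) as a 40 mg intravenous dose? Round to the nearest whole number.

For equal systemic exposure: F × D_ev = D_iv
D_ev = D_iv / F = 40 / 0.234 = 170.94 mg

D_sublingual = 171 mg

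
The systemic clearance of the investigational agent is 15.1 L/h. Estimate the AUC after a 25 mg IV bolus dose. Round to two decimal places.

AUC_0→∞ = Dose_iv / CL
        = 25 / 15.1 = 1.65563 mg/L·h

AUC = 1.66 mg/L·h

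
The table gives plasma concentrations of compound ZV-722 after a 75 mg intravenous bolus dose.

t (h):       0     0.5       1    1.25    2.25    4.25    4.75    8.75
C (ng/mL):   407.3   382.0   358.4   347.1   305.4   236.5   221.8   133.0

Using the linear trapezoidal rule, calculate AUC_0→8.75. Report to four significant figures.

AUC = 2163 ng/mL·h

Trapezoidal AUC_0→8.75:
  [0→0.5]: (407.3+382.0)/2 × 0.5 = 197.325
  [0.5→1]: (382.0+358.4)/2 × 0.5 = 185.1
  [1→1.25]: (358.4+347.1)/2 × 0.25 = 88.1875
  [1.25→2.25]: (347.1+305.4)/2 × 1 = 326.25
  [2.25→4.25]: (305.4+236.5)/2 × 2 = 541.9
  [4.25→4.75]: (236.5+221.8)/2 × 0.5 = 114.575
  [4.75→8.75]: (221.8+133.0)/2 × 4 = 709.6
  Sum = 2162.9375 ng/mL·h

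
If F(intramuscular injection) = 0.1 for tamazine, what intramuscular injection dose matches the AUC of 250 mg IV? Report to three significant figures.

For equal systemic exposure: F × D_ev = D_iv
D_ev = D_iv / F = 250 / 0.1 = 2500 mg

D_intramuscular = 2500 mg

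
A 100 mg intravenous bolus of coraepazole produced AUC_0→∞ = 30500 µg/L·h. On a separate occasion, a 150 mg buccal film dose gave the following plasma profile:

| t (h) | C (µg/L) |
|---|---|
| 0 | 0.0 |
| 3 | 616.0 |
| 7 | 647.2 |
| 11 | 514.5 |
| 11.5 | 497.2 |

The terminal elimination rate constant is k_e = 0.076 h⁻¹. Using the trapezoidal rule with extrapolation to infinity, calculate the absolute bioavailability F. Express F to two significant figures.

F = 0.27

Trapezoidal AUC_0→11.5 (buccal film):
  [0→3]: (0.0+616.0)/2 × 3 = 924.0
  [3→7]: (616.0+647.2)/2 × 4 = 2526.4
  [7→11]: (647.2+514.5)/2 × 4 = 2323.4
  [11→11.5]: (514.5+497.2)/2 × 0.5 = 252.925
  Sum = 6026.725 µg/L·h
Tail: C_last/k_e = 497.2/0.076 = 6542.105
AUC_0→∞ (buccal film) = 6026.725 + 6542.105 = 12568.83 µg/L·h
F = (AUC_ev/D_ev)/(AUC_iv/D_iv) = (12568.83/150)/(30500/100) = 83.7922/305 = 0.2747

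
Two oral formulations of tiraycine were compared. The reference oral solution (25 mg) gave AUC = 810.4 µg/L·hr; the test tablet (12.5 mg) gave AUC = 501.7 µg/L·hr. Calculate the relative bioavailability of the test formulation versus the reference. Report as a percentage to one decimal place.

F_rel = 123.8%

F_rel = (AUC_test/D_test) / (AUC_ref/D_ref)
      = (501.7/12.5) / (810.4/25)
      = 40.136 / 32.416 = 1.2382 = 123.82%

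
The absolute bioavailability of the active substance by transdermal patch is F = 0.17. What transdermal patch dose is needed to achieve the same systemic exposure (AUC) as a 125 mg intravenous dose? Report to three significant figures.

D_transdermal = 735 mg

For equal systemic exposure: F × D_ev = D_iv
D_ev = D_iv / F = 125 / 0.17 = 735.294 mg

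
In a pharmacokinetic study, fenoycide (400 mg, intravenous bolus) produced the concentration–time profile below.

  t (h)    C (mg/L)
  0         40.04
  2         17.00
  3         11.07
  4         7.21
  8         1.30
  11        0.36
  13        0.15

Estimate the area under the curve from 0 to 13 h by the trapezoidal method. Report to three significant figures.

Trapezoidal AUC_0→13:
  [0→2]: (40.04+17.00)/2 × 2 = 57.04
  [2→3]: (17.00+11.07)/2 × 1 = 14.035
  [3→4]: (11.07+7.21)/2 × 1 = 9.14
  [4→8]: (7.21+1.30)/2 × 4 = 17.02
  [8→11]: (1.30+0.36)/2 × 3 = 2.49
  [11→13]: (0.36+0.15)/2 × 2 = 0.51
  Sum = 100.235 mg/L·h

AUC = 100 mg/L·h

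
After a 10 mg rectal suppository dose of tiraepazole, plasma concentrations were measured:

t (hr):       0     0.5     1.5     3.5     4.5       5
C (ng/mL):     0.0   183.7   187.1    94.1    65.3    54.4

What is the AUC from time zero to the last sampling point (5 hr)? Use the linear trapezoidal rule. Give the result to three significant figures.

Trapezoidal AUC_0→5:
  [0→0.5]: (0.0+183.7)/2 × 0.5 = 45.925
  [0.5→1.5]: (183.7+187.1)/2 × 1 = 185.4
  [1.5→3.5]: (187.1+94.1)/2 × 2 = 281.2
  [3.5→4.5]: (94.1+65.3)/2 × 1 = 79.7
  [4.5→5]: (65.3+54.4)/2 × 0.5 = 29.925
  Sum = 622.15 ng/mL·hr

AUC = 622 ng/mL·hr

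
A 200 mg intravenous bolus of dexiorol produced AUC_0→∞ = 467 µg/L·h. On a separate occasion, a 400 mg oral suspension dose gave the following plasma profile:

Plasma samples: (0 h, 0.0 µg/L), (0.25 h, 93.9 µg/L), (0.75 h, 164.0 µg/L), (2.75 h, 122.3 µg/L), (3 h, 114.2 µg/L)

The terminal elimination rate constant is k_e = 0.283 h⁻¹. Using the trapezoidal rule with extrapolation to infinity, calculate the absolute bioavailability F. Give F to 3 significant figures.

F = 0.852

Trapezoidal AUC_0→3 (oral suspension):
  [0→0.25]: (0.0+93.9)/2 × 0.25 = 11.7375
  [0.25→0.75]: (93.9+164.0)/2 × 0.5 = 64.475
  [0.75→2.75]: (164.0+122.3)/2 × 2 = 286.3
  [2.75→3]: (122.3+114.2)/2 × 0.25 = 29.5625
  Sum = 392.075 µg/L·h
Tail: C_last/k_e = 114.2/0.283 = 403.534
AUC_0→∞ (oral suspension) = 392.075 + 403.534 = 795.609 µg/L·h
F = (AUC_ev/D_ev)/(AUC_iv/D_iv) = (795.609/400)/(467/200) = 1.9890225/2.335 = 0.8518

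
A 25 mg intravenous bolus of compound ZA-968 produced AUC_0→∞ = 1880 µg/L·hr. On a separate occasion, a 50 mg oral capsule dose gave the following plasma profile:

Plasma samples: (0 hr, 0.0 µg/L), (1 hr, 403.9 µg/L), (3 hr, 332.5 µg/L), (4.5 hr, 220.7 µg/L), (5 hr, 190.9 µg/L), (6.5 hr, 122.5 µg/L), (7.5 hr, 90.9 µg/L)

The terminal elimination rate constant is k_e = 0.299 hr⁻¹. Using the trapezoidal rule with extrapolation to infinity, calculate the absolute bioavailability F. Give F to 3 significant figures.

F = 0.559

Trapezoidal AUC_0→7.5 (oral capsule):
  [0→1]: (0.0+403.9)/2 × 1 = 201.95
  [1→3]: (403.9+332.5)/2 × 2 = 736.4
  [3→4.5]: (332.5+220.7)/2 × 1.5 = 414.9
  [4.5→5]: (220.7+190.9)/2 × 0.5 = 102.9
  [5→6.5]: (190.9+122.5)/2 × 1.5 = 235.05
  [6.5→7.5]: (122.5+90.9)/2 × 1 = 106.7
  Sum = 1797.9 µg/L·hr
Tail: C_last/k_e = 90.9/0.299 = 304.013
AUC_0→∞ (oral capsule) = 1797.9 + 304.013 = 2101.913 µg/L·hr
F = (AUC_ev/D_ev)/(AUC_iv/D_iv) = (2101.913/50)/(1880/25) = 42.03826/75.2 = 0.5590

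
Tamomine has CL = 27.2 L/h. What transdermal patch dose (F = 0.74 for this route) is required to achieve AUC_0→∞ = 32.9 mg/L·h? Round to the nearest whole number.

Dose = CL × AUC_0→∞ / F
     = 27.2 × 32.9 / 0.74 = 1209.3 mg

Dose = 1209 mg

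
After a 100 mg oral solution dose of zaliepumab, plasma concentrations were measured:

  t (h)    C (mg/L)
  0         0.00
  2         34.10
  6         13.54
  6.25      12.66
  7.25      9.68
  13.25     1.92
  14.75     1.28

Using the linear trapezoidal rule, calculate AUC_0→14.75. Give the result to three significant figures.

AUC = 181 mg/L·h

Trapezoidal AUC_0→14.75:
  [0→2]: (0.00+34.10)/2 × 2 = 34.1
  [2→6]: (34.10+13.54)/2 × 4 = 95.28
  [6→6.25]: (13.54+12.66)/2 × 0.25 = 3.275
  [6.25→7.25]: (12.66+9.68)/2 × 1 = 11.17
  [7.25→13.25]: (9.68+1.92)/2 × 6 = 34.8
  [13.25→14.75]: (1.92+1.28)/2 × 1.5 = 2.4
  Sum = 181.025 mg/L·h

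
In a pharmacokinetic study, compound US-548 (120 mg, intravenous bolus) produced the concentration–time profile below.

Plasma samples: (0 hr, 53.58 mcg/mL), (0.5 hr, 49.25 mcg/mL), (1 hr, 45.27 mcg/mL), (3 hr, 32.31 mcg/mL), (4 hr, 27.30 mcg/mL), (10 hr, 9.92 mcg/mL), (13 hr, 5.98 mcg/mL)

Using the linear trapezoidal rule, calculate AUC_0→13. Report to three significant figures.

Trapezoidal AUC_0→13:
  [0→0.5]: (53.58+49.25)/2 × 0.5 = 25.7075
  [0.5→1]: (49.25+45.27)/2 × 0.5 = 23.63
  [1→3]: (45.27+32.31)/2 × 2 = 77.58
  [3→4]: (32.31+27.30)/2 × 1 = 29.805
  [4→10]: (27.30+9.92)/2 × 6 = 111.66
  [10→13]: (9.92+5.98)/2 × 3 = 23.85
  Sum = 292.2325 mcg/mL·hr

AUC = 292 mcg/mL·hr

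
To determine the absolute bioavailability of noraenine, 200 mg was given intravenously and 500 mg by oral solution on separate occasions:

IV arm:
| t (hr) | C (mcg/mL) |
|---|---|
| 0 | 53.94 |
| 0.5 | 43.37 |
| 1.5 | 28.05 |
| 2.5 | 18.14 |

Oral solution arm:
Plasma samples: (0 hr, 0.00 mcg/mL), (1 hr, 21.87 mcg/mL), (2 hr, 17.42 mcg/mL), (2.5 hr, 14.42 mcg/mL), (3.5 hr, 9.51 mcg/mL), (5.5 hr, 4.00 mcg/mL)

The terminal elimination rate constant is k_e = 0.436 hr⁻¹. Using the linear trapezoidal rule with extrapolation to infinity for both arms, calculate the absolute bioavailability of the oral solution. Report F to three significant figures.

Trapezoidal AUC_0→2.5 (IV):
  [0→0.5]: (53.94+43.37)/2 × 0.5 = 24.3275
  [0.5→1.5]: (43.37+28.05)/2 × 1 = 35.71
  [1.5→2.5]: (28.05+18.14)/2 × 1 = 23.095
  Sum = 83.1325 mcg/mL·hr
IV tail: 18.14/0.436 = 41.606; AUC_iv,0→∞ = 83.1325 + 41.606 = 124.7385 mcg/mL·hr
Trapezoidal AUC_0→5.5 (oral solution):
  [0→1]: (0.00+21.87)/2 × 1 = 10.935
  [1→2]: (21.87+17.42)/2 × 1 = 19.645
  [2→2.5]: (17.42+14.42)/2 × 0.5 = 7.96
  [2.5→3.5]: (14.42+9.51)/2 × 1 = 11.965
  [3.5→5.5]: (9.51+4.00)/2 × 2 = 13.51
  Sum = 64.015 mcg/mL·hr
oral solution tail: 4.00/0.436 = 9.174; AUC_ev,0→∞ = 64.015 + 9.174 = 73.189 mcg/mL·hr
F = (AUC_ev/D_ev)/(AUC_iv/D_iv) = (73.189/500)/(124.7385/200) = 0.146378/0.6236925 = 0.2347

F = 0.235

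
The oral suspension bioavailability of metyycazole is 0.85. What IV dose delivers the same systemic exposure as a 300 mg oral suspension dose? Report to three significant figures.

Systemic exposure from an extravascular dose = F × D_ev, so the equivalent IV dose is F × D_ev.
D_iv = F × D_ev = 0.85 × 300 = 255 mg

D_iv = 255 mg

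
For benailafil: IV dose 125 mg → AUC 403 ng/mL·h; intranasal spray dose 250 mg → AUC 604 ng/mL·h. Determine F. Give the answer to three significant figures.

F = (AUC_ev / D_ev) / (AUC_iv / D_iv)
  = (604/250) / (403/125)
  = 2.416 / 3.224 = 0.7494

F = 0.749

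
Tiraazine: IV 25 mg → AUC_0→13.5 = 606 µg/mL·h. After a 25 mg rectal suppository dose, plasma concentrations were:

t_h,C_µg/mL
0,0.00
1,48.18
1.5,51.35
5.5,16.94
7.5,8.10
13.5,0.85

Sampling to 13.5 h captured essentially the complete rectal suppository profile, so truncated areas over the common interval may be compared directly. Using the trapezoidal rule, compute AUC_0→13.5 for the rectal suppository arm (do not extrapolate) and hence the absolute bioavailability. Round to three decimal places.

F = 0.392

Trapezoidal AUC_0→13.5 (rectal suppository):
  [0→1]: (0.00+48.18)/2 × 1 = 24.09
  [1→1.5]: (48.18+51.35)/2 × 0.5 = 24.8825
  [1.5→5.5]: (51.35+16.94)/2 × 4 = 136.58
  [5.5→7.5]: (16.94+8.10)/2 × 2 = 25.04
  [7.5→13.5]: (8.10+0.85)/2 × 6 = 26.85
  Sum = 237.4425 µg/mL·h
F = (AUC_ev/D_ev)/(AUC_iv/D_iv) = (237.4425/25)/(606/25) = 9.4977/24.24 = 0.3918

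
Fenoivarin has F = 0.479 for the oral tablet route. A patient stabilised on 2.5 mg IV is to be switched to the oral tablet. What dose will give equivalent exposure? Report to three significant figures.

For equal systemic exposure: F × D_ev = D_iv
D_ev = D_iv / F = 2.5 / 0.479 = 5.21921 mg

D_oral = 5.22 mg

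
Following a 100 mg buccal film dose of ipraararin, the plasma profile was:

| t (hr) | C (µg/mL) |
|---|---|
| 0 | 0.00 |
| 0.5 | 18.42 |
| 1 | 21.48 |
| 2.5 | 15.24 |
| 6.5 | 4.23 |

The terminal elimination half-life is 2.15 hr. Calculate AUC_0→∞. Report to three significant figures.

AUC = 94.2 µg/mL·hr

Trapezoidal AUC_0→6.5:
  [0→0.5]: (0.00+18.42)/2 × 0.5 = 4.605
  [0.5→1]: (18.42+21.48)/2 × 0.5 = 9.975
  [1→2.5]: (21.48+15.24)/2 × 1.5 = 27.54
  [2.5→6.5]: (15.24+4.23)/2 × 4 = 38.94
  Sum = 81.06 µg/mL·hr
k_e = ln2 / t½ = 0.693147 / 2.15 = 0.3224 hr^-1
Extrapolated tail: C_last / k_e = 4.23 / 0.3224 = 13.120
AUC_0→∞ = 81.06 + 13.120 = 94.18 µg/mL·hr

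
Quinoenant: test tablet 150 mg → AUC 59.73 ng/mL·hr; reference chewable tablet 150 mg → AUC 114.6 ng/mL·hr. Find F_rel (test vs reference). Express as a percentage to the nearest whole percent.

F_rel = (AUC_test/D_test) / (AUC_ref/D_ref)
      = (59.73/150) / (114.6/150)
      = 0.3982 / 0.764 = 0.5212 = 52.12%

F_rel = 52%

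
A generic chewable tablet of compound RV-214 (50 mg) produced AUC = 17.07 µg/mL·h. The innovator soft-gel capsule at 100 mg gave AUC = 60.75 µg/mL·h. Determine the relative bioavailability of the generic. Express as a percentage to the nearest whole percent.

F_rel = (AUC_test/D_test) / (AUC_ref/D_ref)
      = (17.07/50) / (60.75/100)
      = 0.3414 / 0.6075 = 0.5620 = 56.20%

F_rel = 56%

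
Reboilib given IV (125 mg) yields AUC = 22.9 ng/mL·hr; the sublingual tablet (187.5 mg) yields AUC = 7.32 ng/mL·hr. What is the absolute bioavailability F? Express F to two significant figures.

F = 0.21

F = (AUC_ev / D_ev) / (AUC_iv / D_iv)
  = (7.32/187.5) / (22.9/125)
  = 0.03904 / 0.1832 = 0.2131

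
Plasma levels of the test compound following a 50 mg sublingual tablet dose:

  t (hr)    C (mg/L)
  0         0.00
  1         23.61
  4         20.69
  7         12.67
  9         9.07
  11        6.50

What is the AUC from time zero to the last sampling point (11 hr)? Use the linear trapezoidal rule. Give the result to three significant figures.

AUC = 166 mg/L·hr

Trapezoidal AUC_0→11:
  [0→1]: (0.00+23.61)/2 × 1 = 11.805
  [1→4]: (23.61+20.69)/2 × 3 = 66.45
  [4→7]: (20.69+12.67)/2 × 3 = 50.04
  [7→9]: (12.67+9.07)/2 × 2 = 21.74
  [9→11]: (9.07+6.50)/2 × 2 = 15.57
  Sum = 165.605 mg/L·hr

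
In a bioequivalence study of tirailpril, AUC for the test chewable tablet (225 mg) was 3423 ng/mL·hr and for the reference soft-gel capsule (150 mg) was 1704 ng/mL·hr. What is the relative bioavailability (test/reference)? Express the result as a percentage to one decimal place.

F_rel = (AUC_test/D_test) / (AUC_ref/D_ref)
      = (3423/225) / (1704/150)
      = 15.2133 / 11.36 = 1.3392 = 133.92%

F_rel = 133.9%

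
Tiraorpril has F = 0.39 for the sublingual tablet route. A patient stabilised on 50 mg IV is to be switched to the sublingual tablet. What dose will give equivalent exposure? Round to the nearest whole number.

For equal systemic exposure: F × D_ev = D_iv
D_ev = D_iv / F = 50 / 0.39 = 128.205 mg

D_sublingual = 128 mg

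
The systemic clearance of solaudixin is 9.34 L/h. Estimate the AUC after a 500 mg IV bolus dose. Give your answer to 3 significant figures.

AUC_0→∞ = Dose_iv / CL
        = 500 / 9.34 = 53.5332 mg/L·h

AUC = 53.5 mg/L·h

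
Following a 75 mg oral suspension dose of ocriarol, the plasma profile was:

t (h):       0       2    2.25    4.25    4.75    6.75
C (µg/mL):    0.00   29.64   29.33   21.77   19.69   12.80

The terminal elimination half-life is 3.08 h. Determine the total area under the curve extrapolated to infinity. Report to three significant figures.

Trapezoidal AUC_0→6.75:
  [0→2]: (0.00+29.64)/2 × 2 = 29.64
  [2→2.25]: (29.64+29.33)/2 × 0.25 = 7.37125
  [2.25→4.25]: (29.33+21.77)/2 × 2 = 51.1
  [4.25→4.75]: (21.77+19.69)/2 × 0.5 = 10.365
  [4.75→6.75]: (19.69+12.80)/2 × 2 = 32.49
  Sum = 130.96625 µg/mL·h
k_e = ln2 / t½ = 0.693147 / 3.08 = 0.2250 h^-1
Extrapolated tail: C_last / k_e = 12.80 / 0.225 = 56.889
AUC_0→∞ = 130.96625 + 56.889 = 187.85525 µg/mL·h

AUC = 188 µg/mL·h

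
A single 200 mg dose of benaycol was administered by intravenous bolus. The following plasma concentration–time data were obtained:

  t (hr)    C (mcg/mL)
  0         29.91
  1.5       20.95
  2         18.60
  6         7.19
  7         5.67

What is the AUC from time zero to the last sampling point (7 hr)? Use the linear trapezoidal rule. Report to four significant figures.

Trapezoidal AUC_0→7:
  [0→1.5]: (29.91+20.95)/2 × 1.5 = 38.145
  [1.5→2]: (20.95+18.60)/2 × 0.5 = 9.8875
  [2→6]: (18.60+7.19)/2 × 4 = 51.58
  [6→7]: (7.19+5.67)/2 × 1 = 6.43
  Sum = 106.0425 mcg/mL·hr

AUC = 106.0 mcg/mL·hr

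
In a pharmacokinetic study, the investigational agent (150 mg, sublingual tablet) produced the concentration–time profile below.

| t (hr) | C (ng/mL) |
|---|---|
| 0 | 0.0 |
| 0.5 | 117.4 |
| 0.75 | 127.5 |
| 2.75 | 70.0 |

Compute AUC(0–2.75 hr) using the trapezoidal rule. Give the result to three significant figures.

Trapezoidal AUC_0→2.75:
  [0→0.5]: (0.0+117.4)/2 × 0.5 = 29.35
  [0.5→0.75]: (117.4+127.5)/2 × 0.25 = 30.6125
  [0.75→2.75]: (127.5+70.0)/2 × 2 = 197.5
  Sum = 257.4625 ng/mL·hr

AUC = 257 ng/mL·hr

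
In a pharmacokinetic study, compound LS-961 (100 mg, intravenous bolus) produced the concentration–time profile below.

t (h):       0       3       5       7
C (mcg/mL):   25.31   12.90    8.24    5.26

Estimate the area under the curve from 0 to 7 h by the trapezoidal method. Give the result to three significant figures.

AUC = 92.0 mcg/mL·h

Trapezoidal AUC_0→7:
  [0→3]: (25.31+12.90)/2 × 3 = 57.315
  [3→5]: (12.90+8.24)/2 × 2 = 21.14
  [5→7]: (8.24+5.26)/2 × 2 = 13.5
  Sum = 91.955 mcg/mL·h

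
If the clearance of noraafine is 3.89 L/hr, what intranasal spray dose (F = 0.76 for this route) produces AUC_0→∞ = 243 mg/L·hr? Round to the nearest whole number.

Dose = 1244 mg

Dose = CL × AUC_0→∞ / F
     = 3.89 × 243 / 0.76 = 1243.78 mg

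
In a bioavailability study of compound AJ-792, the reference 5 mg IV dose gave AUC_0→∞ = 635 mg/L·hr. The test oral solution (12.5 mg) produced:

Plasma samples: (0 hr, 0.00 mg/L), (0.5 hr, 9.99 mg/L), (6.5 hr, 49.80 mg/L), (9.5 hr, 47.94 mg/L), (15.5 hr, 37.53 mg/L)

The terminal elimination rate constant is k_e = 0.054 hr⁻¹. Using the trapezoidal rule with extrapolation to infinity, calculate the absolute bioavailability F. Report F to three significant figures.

Trapezoidal AUC_0→15.5 (oral solution):
  [0→0.5]: (0.00+9.99)/2 × 0.5 = 2.4975
  [0.5→6.5]: (9.99+49.80)/2 × 6 = 179.37
  [6.5→9.5]: (49.80+47.94)/2 × 3 = 146.61
  [9.5→15.5]: (47.94+37.53)/2 × 6 = 256.41
  Sum = 584.8875 mg/L·hr
Tail: C_last/k_e = 37.53/0.054 = 695.000
AUC_0→∞ (oral solution) = 584.8875 + 695.000 = 1279.8875 mg/L·hr
F = (AUC_ev/D_ev)/(AUC_iv/D_iv) = (1279.8875/12.5)/(635/5) = 102.391/127 = 0.8062

F = 0.806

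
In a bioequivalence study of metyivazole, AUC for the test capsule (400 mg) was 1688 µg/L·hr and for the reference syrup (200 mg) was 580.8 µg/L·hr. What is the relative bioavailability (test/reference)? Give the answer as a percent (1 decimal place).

F_rel = (AUC_test/D_test) / (AUC_ref/D_ref)
      = (1688/400) / (580.8/200)
      = 4.22 / 2.904 = 1.4532 = 145.32%

F_rel = 145.3%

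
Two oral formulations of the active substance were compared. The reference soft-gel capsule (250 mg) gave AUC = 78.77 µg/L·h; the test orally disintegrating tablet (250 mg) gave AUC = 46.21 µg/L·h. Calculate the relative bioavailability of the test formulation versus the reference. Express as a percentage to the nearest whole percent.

F_rel = (AUC_test/D_test) / (AUC_ref/D_ref)
      = (46.21/250) / (78.77/250)
      = 0.18484 / 0.31508 = 0.5866 = 58.66%

F_rel = 59%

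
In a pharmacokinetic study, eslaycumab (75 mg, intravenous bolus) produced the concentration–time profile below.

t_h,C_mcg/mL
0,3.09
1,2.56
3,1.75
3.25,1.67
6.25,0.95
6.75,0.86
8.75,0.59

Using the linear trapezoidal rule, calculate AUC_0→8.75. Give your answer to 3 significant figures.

Trapezoidal AUC_0→8.75:
  [0→1]: (3.09+2.56)/2 × 1 = 2.825
  [1→3]: (2.56+1.75)/2 × 2 = 4.31
  [3→3.25]: (1.75+1.67)/2 × 0.25 = 0.4275
  [3.25→6.25]: (1.67+0.95)/2 × 3 = 3.93
  [6.25→6.75]: (0.95+0.86)/2 × 0.5 = 0.4525
  [6.75→8.75]: (0.86+0.59)/2 × 2 = 1.45
  Sum = 13.395 mcg/mL·h

AUC = 13.4 mcg/mL·h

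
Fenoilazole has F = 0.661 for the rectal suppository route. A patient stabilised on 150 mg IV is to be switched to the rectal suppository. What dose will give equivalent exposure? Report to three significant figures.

D_rectal = 227 mg

For equal systemic exposure: F × D_ev = D_iv
D_ev = D_iv / F = 150 / 0.661 = 226.929 mg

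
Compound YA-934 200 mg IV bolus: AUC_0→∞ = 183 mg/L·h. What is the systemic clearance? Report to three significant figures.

CL = 1.09 L/h

CL = Dose_iv / AUC_0→∞
   = 200 / 183 = 1.0929 L/h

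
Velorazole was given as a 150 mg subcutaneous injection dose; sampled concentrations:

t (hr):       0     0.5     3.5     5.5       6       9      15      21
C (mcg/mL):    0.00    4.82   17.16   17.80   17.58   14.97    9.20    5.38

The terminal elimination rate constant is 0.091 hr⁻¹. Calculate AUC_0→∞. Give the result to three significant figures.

Trapezoidal AUC_0→21:
  [0→0.5]: (0.00+4.82)/2 × 0.5 = 1.205
  [0.5→3.5]: (4.82+17.16)/2 × 3 = 32.97
  [3.5→5.5]: (17.16+17.80)/2 × 2 = 34.96
  [5.5→6]: (17.80+17.58)/2 × 0.5 = 8.845
  [6→9]: (17.58+14.97)/2 × 3 = 48.825
  [9→15]: (14.97+9.20)/2 × 6 = 72.51
  [15→21]: (9.20+5.38)/2 × 6 = 43.74
  Sum = 243.055 mcg/mL·hr
Extrapolated tail: C_last / k_e = 5.38 / 0.091 = 59.121
AUC_0→∞ = 243.055 + 59.121 = 302.176 mcg/mL·hr

AUC = 302 mcg/mL·hr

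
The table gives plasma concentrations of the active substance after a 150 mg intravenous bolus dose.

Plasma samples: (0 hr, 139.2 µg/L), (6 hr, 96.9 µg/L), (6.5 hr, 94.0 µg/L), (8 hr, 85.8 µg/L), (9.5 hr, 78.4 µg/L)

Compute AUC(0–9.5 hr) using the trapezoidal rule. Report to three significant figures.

AUC = 1010 µg/L·hr

Trapezoidal AUC_0→9.5:
  [0→6]: (139.2+96.9)/2 × 6 = 708.3
  [6→6.5]: (96.9+94.0)/2 × 0.5 = 47.725
  [6.5→8]: (94.0+85.8)/2 × 1.5 = 134.85
  [8→9.5]: (85.8+78.4)/2 × 1.5 = 123.15
  Sum = 1014.025 µg/L·hr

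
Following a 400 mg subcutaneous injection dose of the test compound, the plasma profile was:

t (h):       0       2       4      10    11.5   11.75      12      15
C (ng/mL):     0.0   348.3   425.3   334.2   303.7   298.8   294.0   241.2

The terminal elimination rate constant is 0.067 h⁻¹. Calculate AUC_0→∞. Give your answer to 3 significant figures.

AUC = 8430 ng/mL·h

Trapezoidal AUC_0→15:
  [0→2]: (0.0+348.3)/2 × 2 = 348.3
  [2→4]: (348.3+425.3)/2 × 2 = 773.6
  [4→10]: (425.3+334.2)/2 × 6 = 2278.5
  [10→11.5]: (334.2+303.7)/2 × 1.5 = 478.425
  [11.5→11.75]: (303.7+298.8)/2 × 0.25 = 75.3125
  [11.75→12]: (298.8+294.0)/2 × 0.25 = 74.1
  [12→15]: (294.0+241.2)/2 × 3 = 802.8
  Sum = 4831.0375 ng/mL·h
Extrapolated tail: C_last / k_e = 241.2 / 0.067 = 3600.000
AUC_0→∞ = 4831.0375 + 3600.000 = 8431.0375 ng/mL·h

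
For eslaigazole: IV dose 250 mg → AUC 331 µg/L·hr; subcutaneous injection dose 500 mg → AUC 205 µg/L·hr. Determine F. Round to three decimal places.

F = 0.310

F = (AUC_ev / D_ev) / (AUC_iv / D_iv)
  = (205/500) / (331/250)
  = 0.41 / 1.324 = 0.3097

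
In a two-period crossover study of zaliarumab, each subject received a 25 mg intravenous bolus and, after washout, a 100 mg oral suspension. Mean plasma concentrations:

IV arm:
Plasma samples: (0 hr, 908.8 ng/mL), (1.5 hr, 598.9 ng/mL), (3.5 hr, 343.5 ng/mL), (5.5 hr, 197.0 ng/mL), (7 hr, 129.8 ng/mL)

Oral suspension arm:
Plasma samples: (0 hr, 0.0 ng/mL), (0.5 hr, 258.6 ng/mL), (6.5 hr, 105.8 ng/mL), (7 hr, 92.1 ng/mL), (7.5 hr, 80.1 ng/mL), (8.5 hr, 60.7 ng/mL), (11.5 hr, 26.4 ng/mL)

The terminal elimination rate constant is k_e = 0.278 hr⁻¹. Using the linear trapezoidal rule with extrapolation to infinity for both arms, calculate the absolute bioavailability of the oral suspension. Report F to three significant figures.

F = 0.116

Trapezoidal AUC_0→7 (IV):
  [0→1.5]: (908.8+598.9)/2 × 1.5 = 1130.775
  [1.5→3.5]: (598.9+343.5)/2 × 2 = 942.4
  [3.5→5.5]: (343.5+197.0)/2 × 2 = 540.5
  [5.5→7]: (197.0+129.8)/2 × 1.5 = 245.1
  Sum = 2858.775 ng/mL·hr
IV tail: 129.8/0.278 = 466.906; AUC_iv,0→∞ = 2858.775 + 466.906 = 3325.681 ng/mL·hr
Trapezoidal AUC_0→11.5 (oral suspension):
  [0→0.5]: (0.0+258.6)/2 × 0.5 = 64.65
  [0.5→6.5]: (258.6+105.8)/2 × 6 = 1093.2
  [6.5→7]: (105.8+92.1)/2 × 0.5 = 49.475
  [7→7.5]: (92.1+80.1)/2 × 0.5 = 43.05
  [7.5→8.5]: (80.1+60.7)/2 × 1 = 70.4
  [8.5→11.5]: (60.7+26.4)/2 × 3 = 130.65
  Sum = 1451.425 ng/mL·hr
oral suspension tail: 26.4/0.278 = 94.964; AUC_ev,0→∞ = 1451.425 + 94.964 = 1546.389 ng/mL·hr
F = (AUC_ev/D_ev)/(AUC_iv/D_iv) = (1546.389/100)/(3325.681/25) = 15.46389/133.02724 = 0.1162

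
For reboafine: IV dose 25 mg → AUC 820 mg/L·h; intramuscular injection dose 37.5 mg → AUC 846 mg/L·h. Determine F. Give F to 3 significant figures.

F = (AUC_ev / D_ev) / (AUC_iv / D_iv)
  = (846/37.5) / (820/25)
  = 22.56 / 32.8 = 0.6878

F = 0.688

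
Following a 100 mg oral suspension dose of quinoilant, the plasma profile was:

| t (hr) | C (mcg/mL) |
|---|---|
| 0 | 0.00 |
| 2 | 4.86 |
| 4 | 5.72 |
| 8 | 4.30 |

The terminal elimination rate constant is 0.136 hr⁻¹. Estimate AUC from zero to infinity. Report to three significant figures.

AUC = 67.1 mcg/mL·hr

Trapezoidal AUC_0→8:
  [0→2]: (0.00+4.86)/2 × 2 = 4.86
  [2→4]: (4.86+5.72)/2 × 2 = 10.58
  [4→8]: (5.72+4.30)/2 × 4 = 20.04
  Sum = 35.48 mcg/mL·hr
Extrapolated tail: C_last / k_e = 4.30 / 0.136 = 31.618
AUC_0→∞ = 35.48 + 31.618 = 67.098 mcg/mL·hr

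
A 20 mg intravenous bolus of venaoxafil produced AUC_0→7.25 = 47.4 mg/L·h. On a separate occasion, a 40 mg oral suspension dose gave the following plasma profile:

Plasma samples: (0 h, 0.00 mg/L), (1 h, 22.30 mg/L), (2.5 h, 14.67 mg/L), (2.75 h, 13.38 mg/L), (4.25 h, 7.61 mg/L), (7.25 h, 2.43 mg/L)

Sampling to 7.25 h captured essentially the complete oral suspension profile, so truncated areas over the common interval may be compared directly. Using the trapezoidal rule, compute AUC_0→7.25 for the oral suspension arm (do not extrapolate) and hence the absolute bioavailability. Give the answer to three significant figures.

F = 0.772

Trapezoidal AUC_0→7.25 (oral suspension):
  [0→1]: (0.00+22.30)/2 × 1 = 11.15
  [1→2.5]: (22.30+14.67)/2 × 1.5 = 27.7275
  [2.5→2.75]: (14.67+13.38)/2 × 0.25 = 3.50625
  [2.75→4.25]: (13.38+7.61)/2 × 1.5 = 15.7425
  [4.25→7.25]: (7.61+2.43)/2 × 3 = 15.06
  Sum = 73.18625 mg/L·h
F = (AUC_ev/D_ev)/(AUC_iv/D_iv) = (73.18625/40)/(47.4/20) = 1.82966/2.37 = 0.7720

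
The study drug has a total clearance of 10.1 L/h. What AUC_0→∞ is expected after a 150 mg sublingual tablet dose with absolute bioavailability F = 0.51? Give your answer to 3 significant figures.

AUC_0→∞ = F × Dose / CL
        = 0.51 × 150 / 10.1 = 7.57426 mg/L·h

AUC = 7.57 mg/L·h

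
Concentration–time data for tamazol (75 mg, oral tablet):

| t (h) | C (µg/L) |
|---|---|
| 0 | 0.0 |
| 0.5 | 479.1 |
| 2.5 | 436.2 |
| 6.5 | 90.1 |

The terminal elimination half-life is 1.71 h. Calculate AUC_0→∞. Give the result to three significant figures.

AUC = 2310 µg/L·h

Trapezoidal AUC_0→6.5:
  [0→0.5]: (0.0+479.1)/2 × 0.5 = 119.775
  [0.5→2.5]: (479.1+436.2)/2 × 2 = 915.3
  [2.5→6.5]: (436.2+90.1)/2 × 4 = 1052.6
  Sum = 2087.675 µg/L·h
k_e = ln2 / t½ = 0.693147 / 1.71 = 0.4053 h^-1
Extrapolated tail: C_last / k_e = 90.1 / 0.4053 = 222.304
AUC_0→∞ = 2087.675 + 222.304 = 2309.979 µg/L·h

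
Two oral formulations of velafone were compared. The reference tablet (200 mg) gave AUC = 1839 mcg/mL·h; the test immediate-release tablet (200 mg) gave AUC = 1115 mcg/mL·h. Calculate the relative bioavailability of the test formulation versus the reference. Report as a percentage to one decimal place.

F_rel = 60.6%

F_rel = (AUC_test/D_test) / (AUC_ref/D_ref)
      = (1115/200) / (1839/200)
      = 5.575 / 9.195 = 0.6063 = 60.63%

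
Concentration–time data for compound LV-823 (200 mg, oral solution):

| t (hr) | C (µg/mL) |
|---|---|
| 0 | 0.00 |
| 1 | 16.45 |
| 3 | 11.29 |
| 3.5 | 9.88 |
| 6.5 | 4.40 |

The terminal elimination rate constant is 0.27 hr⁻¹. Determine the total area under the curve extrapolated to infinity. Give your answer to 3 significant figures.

Trapezoidal AUC_0→6.5:
  [0→1]: (0.00+16.45)/2 × 1 = 8.225
  [1→3]: (16.45+11.29)/2 × 2 = 27.74
  [3→3.5]: (11.29+9.88)/2 × 0.5 = 5.2925
  [3.5→6.5]: (9.88+4.40)/2 × 3 = 21.42
  Sum = 62.6775 µg/mL·hr
Extrapolated tail: C_last / k_e = 4.40 / 0.27 = 16.296
AUC_0→∞ = 62.6775 + 16.296 = 78.9735 µg/mL·hr

AUC = 79.0 µg/mL·hr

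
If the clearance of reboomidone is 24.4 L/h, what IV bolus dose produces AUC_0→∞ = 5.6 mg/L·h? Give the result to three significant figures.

Dose_iv = CL × AUC_0→∞
     = 24.4 × 5.6 = 136.64 mg

Dose = 137 mg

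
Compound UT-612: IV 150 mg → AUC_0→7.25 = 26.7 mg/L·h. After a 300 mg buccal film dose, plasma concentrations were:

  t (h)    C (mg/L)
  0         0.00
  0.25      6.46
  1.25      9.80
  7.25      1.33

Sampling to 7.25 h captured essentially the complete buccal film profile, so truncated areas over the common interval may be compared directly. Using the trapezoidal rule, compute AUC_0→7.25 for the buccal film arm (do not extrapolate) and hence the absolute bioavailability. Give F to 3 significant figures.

F = 0.793

Trapezoidal AUC_0→7.25 (buccal film):
  [0→0.25]: (0.00+6.46)/2 × 0.25 = 0.8075
  [0.25→1.25]: (6.46+9.80)/2 × 1 = 8.13
  [1.25→7.25]: (9.80+1.33)/2 × 6 = 33.39
  Sum = 42.3275 mg/L·h
F = (AUC_ev/D_ev)/(AUC_iv/D_iv) = (42.3275/300)/(26.7/150) = 0.141092/0.178 = 0.7927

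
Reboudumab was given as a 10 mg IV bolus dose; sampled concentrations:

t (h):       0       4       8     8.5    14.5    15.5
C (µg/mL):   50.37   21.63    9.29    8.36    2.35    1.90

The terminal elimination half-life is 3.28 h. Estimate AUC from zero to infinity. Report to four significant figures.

Trapezoidal AUC_0→15.5:
  [0→4]: (50.37+21.63)/2 × 4 = 144.0
  [4→8]: (21.63+9.29)/2 × 4 = 61.84
  [8→8.5]: (9.29+8.36)/2 × 0.5 = 4.4125
  [8.5→14.5]: (8.36+2.35)/2 × 6 = 32.13
  [14.5→15.5]: (2.35+1.90)/2 × 1 = 2.125
  Sum = 244.5075 µg/mL·h
k_e = ln2 / t½ = 0.693147 / 3.28 = 0.2113 h^-1
Extrapolated tail: C_last / k_e = 1.90 / 0.2113 = 8.992
AUC_0→∞ = 244.5075 + 8.992 = 253.4995 µg/mL·h

AUC = 253.5 µg/mL·h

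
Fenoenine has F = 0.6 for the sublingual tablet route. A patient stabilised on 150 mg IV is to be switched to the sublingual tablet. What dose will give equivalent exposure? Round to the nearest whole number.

D_sublingual = 250 mg

For equal systemic exposure: F × D_ev = D_iv
D_ev = D_iv / F = 150 / 0.6 = 250 mg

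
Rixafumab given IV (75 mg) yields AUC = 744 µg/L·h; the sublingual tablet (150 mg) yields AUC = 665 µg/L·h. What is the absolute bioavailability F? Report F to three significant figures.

F = (AUC_ev / D_ev) / (AUC_iv / D_iv)
  = (665/150) / (744/75)
  = 4.43333 / 9.92 = 0.4469

F = 0.447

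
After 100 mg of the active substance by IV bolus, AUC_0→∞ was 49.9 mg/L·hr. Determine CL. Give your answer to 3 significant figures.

CL = 2.00 L/hr

CL = Dose_iv / AUC_0→∞
   = 100 / 49.9 = 2.00401 L/hr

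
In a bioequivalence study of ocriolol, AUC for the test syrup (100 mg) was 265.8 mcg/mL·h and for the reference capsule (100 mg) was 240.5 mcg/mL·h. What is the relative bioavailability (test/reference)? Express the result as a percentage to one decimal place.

F_rel = 110.5%

F_rel = (AUC_test/D_test) / (AUC_ref/D_ref)
      = (265.8/100) / (240.5/100)
      = 2.658 / 2.405 = 1.1052 = 110.52%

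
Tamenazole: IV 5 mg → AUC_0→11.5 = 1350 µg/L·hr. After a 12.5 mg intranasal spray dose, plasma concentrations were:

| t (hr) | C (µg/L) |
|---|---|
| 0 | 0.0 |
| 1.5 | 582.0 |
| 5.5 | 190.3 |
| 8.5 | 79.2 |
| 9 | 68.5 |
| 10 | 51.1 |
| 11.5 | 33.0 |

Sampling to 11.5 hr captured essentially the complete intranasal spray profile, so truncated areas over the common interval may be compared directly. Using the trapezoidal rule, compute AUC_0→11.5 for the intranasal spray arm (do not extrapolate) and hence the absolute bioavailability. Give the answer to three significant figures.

F = 0.754

Trapezoidal AUC_0→11.5 (intranasal spray):
  [0→1.5]: (0.0+582.0)/2 × 1.5 = 436.5
  [1.5→5.5]: (582.0+190.3)/2 × 4 = 1544.6
  [5.5→8.5]: (190.3+79.2)/2 × 3 = 404.25
  [8.5→9]: (79.2+68.5)/2 × 0.5 = 36.925
  [9→10]: (68.5+51.1)/2 × 1 = 59.8
  [10→11.5]: (51.1+33.0)/2 × 1.5 = 63.075
  Sum = 2545.15 µg/L·hr
F = (AUC_ev/D_ev)/(AUC_iv/D_iv) = (2545.15/12.5)/(1350/5) = 203.612/270 = 0.7541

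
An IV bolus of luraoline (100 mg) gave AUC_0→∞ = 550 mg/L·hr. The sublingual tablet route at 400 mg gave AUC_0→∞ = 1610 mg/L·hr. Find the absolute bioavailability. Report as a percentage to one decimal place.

F = 73.2%

F = (AUC_ev / D_ev) / (AUC_iv / D_iv)
  = (1610/400) / (550/100)
  = 4.025 / 5.5 = 0.7318
  = 73.18%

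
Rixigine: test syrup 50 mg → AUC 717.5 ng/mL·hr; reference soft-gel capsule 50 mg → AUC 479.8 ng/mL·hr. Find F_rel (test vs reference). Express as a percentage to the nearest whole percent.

F_rel = 150%

F_rel = (AUC_test/D_test) / (AUC_ref/D_ref)
      = (717.5/50) / (479.8/50)
      = 14.35 / 9.596 = 1.4954 = 149.54%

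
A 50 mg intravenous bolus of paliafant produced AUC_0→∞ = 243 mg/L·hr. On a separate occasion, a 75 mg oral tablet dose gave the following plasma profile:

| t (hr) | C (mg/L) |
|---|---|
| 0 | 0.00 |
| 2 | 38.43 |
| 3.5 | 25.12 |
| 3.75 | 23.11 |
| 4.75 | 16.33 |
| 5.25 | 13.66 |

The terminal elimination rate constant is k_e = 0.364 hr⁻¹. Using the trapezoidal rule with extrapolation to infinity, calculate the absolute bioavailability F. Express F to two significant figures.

Trapezoidal AUC_0→5.25 (oral tablet):
  [0→2]: (0.00+38.43)/2 × 2 = 38.43
  [2→3.5]: (38.43+25.12)/2 × 1.5 = 47.6625
  [3.5→3.75]: (25.12+23.11)/2 × 0.25 = 6.02875
  [3.75→4.75]: (23.11+16.33)/2 × 1 = 19.72
  [4.75→5.25]: (16.33+13.66)/2 × 0.5 = 7.4975
  Sum = 119.33875 mg/L·hr
Tail: C_last/k_e = 13.66/0.364 = 37.527
AUC_0→∞ (oral tablet) = 119.33875 + 37.527 = 156.86575 mg/L·hr
F = (AUC_ev/D_ev)/(AUC_iv/D_iv) = (156.86575/75)/(243/50) = 2.09154/4.86 = 0.4304

F = 0.43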